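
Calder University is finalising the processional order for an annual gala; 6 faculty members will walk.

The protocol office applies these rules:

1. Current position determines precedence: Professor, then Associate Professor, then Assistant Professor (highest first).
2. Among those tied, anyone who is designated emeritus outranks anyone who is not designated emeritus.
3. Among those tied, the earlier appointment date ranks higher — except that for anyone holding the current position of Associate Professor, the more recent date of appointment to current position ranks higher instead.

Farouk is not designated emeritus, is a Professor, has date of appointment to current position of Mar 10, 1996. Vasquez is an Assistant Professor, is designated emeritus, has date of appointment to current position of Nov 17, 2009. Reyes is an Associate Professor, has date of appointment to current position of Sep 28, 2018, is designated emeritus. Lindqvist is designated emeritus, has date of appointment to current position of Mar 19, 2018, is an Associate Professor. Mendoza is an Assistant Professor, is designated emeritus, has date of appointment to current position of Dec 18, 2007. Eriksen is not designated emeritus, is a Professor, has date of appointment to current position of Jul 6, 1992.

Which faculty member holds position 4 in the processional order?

Lindqvist

By current position: Eriksen and Farouk (Professor); then Reyes and Lindqvist (Associate Professor); then Mendoza and Vasquez (Assistant Professor).
Eriksen and Farouk are each not designated emeritus, so the next rule applies.
Among Eriksen and Farouk, by date of appointment to current position (earlier first): Eriksen (Jul 6, 1992) before Farouk (Mar 10, 1996).
Reyes and Lindqvist are each designated emeritus, so the next rule applies.
Among Reyes and Lindqvist, by date of appointment to current position (later first) (reversed rule for this group): Reyes (Sep 28, 2018) before Lindqvist (Mar 19, 2018).
Mendoza and Vasquez are each designated emeritus, so the next rule applies.
Among Mendoza and Vasquez, by date of appointment to current position (earlier first): Mendoza (Dec 18, 2007) before Vasquez (Nov 17, 2009).
Order: Eriksen, Farouk, Reyes, Lindqvist, Mendoza, Vasquez.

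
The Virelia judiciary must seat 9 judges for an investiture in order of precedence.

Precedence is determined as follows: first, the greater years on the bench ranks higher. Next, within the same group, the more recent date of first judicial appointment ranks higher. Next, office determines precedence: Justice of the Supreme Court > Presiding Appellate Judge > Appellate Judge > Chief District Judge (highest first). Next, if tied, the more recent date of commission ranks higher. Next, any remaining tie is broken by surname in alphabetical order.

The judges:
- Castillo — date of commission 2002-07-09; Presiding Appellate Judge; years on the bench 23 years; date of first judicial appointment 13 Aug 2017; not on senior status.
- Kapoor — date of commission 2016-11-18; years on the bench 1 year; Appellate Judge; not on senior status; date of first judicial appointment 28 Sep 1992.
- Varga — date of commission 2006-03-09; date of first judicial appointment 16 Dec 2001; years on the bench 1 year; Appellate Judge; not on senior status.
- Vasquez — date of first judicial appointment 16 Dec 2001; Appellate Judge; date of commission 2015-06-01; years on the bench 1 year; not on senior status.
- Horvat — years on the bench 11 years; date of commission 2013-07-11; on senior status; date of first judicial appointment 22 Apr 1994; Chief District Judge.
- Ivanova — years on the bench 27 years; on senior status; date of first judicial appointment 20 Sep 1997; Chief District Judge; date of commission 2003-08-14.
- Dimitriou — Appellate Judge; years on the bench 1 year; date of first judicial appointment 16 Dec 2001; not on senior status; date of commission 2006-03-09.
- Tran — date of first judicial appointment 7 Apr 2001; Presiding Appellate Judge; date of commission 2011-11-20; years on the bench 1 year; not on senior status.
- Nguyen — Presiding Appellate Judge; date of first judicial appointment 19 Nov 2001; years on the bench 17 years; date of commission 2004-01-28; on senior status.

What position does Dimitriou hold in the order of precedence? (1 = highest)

6

By years on the bench (higher first): Ivanova (27 years); then Castillo (23 years); then Nguyen (17 years); then Horvat (11 years); then Vasquez, Dimitriou, Varga, Tran and Kapoor (each 1 year).
Among Vasquez, Dimitriou, Varga, Tran and Kapoor, by date of first judicial appointment (later first): Vasquez, Dimitriou and Varga (16 Dec 2001) before Tran (7 Apr 2001) before Kapoor (28 Sep 1992).
Vasquez, Dimitriou and Varga are each Appellate Judge, so the next rule applies.
Among Vasquez, Dimitriou and Varga, by date of commission (later first): Vasquez (2015-06-01) before Dimitriou and Varga (2006-03-09).
Among Dimitriou and Varga, alphabetically by surname: Dimitriou before Varga.
Order: Ivanova, Castillo, Nguyen, Horvat, Vasquez, Dimitriou, Varga, Tran, Kapoor. So position 6.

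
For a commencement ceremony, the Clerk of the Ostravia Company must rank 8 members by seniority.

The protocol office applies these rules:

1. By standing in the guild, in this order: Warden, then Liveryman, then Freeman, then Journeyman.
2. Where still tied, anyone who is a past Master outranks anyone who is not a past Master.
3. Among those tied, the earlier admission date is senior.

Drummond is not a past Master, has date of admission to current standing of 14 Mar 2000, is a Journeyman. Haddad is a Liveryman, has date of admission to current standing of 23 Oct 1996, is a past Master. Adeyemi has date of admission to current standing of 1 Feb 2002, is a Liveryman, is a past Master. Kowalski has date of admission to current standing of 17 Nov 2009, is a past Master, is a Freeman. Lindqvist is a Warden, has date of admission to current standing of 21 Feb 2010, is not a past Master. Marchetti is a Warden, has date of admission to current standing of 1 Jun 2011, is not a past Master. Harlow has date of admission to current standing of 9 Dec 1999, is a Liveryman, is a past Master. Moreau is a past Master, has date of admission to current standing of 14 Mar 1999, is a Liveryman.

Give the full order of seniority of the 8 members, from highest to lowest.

By standing in the guild: Lindqvist and Marchetti (Warden); then Haddad, Moreau, Harlow and Adeyemi (Liveryman); then Kowalski (Freeman); then Drummond (Journeyman).
Lindqvist and Marchetti are each not a past Master, so the next rule applies.
Among Lindqvist and Marchetti, by date of admission to current standing (earlier first): Lindqvist (21 Feb 2010) before Marchetti (1 Jun 2011).
Haddad, Moreau, Harlow and Adeyemi are each a past Master, so the next rule applies.
Among Haddad, Moreau, Harlow and Adeyemi, by date of admission to current standing (earlier first): Haddad (23 Oct 1996) before Moreau (14 Mar 1999) before Harlow (9 Dec 1999) before Adeyemi (1 Feb 2002).
Full order: Lindqvist, Marchetti, Haddad, Moreau, Harlow, Adeyemi, Kowalski, Drummond.

Lindqvist, Marchetti, Haddad, Moreau, Harlow, Adeyemi, Kowalski, Drummond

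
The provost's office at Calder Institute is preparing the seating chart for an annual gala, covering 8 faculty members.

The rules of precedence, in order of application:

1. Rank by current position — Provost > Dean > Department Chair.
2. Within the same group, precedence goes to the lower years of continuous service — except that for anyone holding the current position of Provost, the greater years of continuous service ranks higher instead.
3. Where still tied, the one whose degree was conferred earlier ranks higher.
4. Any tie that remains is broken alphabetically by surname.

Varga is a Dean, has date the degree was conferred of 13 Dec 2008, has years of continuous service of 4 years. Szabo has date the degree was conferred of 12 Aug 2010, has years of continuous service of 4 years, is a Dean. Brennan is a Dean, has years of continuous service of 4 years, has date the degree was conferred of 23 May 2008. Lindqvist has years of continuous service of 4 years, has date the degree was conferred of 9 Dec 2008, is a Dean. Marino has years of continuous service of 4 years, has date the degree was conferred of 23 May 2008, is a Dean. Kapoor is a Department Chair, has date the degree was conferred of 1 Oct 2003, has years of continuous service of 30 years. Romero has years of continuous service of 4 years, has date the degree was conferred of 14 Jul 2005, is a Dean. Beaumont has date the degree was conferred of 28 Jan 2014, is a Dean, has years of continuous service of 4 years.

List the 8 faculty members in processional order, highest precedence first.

By current position: Romero, Brennan, Marino, Lindqvist, Varga, Szabo and Beaumont (Dean); then Kapoor (Department Chair).
Romero, Brennan, Marino, Lindqvist, Varga, Szabo and Beaumont all have years of continuous service 4 years, so the next rule applies.
Among Romero, Brennan, Marino, Lindqvist, Varga, Szabo and Beaumont, by date the degree was conferred (earlier first): Romero (14 Jul 2005) before Brennan and Marino (23 May 2008) before Lindqvist (9 Dec 2008) before Varga (13 Dec 2008) before Szabo (12 Aug 2010) before Beaumont (28 Jan 2014).
Among Brennan and Marino, alphabetically by surname: Brennan before Marino.
Full order: Romero, Brennan, Marino, Lindqvist, Varga, Szabo, Beaumont, Kapoor.

Romero, Brennan, Marino, Lindqvist, Varga, Szabo, Beaumont, Kapoor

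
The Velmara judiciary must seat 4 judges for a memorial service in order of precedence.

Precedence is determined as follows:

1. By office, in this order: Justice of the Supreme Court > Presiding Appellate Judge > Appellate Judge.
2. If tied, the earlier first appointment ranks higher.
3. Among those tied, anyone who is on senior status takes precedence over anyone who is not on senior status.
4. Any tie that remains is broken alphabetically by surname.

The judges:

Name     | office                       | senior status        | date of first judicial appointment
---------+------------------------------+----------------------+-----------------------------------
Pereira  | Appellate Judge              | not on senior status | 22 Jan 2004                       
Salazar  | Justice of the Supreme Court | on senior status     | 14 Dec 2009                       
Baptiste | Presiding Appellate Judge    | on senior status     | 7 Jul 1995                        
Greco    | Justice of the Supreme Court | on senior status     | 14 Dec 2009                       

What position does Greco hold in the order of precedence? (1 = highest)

By office: Greco and Salazar (Justice of the Supreme Court); then Baptiste (Presiding Appellate Judge); then Pereira (Appellate Judge).
Greco and Salazar both have date of first judicial appointment 14 Dec 2009, so the next rule applies.
Greco and Salazar are each on senior status, so the next rule applies.
Among Greco and Salazar, alphabetically by surname: Greco before Salazar.
Order: Greco, Salazar, Baptiste, Pereira. So position 1.

1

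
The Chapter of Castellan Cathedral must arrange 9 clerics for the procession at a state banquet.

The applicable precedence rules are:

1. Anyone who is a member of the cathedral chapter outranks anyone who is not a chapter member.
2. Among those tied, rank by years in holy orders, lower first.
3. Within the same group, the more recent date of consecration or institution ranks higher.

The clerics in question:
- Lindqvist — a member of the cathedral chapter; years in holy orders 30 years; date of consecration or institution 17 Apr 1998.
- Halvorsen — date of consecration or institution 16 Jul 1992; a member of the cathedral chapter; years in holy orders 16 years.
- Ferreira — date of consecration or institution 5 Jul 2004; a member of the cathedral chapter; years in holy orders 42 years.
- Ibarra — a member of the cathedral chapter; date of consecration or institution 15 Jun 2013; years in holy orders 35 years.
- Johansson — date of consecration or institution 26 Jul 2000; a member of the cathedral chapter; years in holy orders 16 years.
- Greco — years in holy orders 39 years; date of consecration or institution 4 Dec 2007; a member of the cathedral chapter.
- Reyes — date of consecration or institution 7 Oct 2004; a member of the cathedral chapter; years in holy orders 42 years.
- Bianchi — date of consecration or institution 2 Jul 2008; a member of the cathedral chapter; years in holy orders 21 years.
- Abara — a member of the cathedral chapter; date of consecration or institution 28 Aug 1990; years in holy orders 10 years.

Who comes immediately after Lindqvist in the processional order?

Ibarra

By the first rule: Abara, Johansson, Halvorsen, Bianchi, Lindqvist, Ibarra, Greco, Reyes and Ferreira (each a member of the cathedral chapter).
Among Abara, Johansson, Halvorsen, Bianchi, Lindqvist, Ibarra, Greco, Reyes and Ferreira, by years in holy orders (lower first): Abara (10 years) before Johansson and Halvorsen (16 years) before Bianchi (21 years) before Lindqvist (30 years) before Ibarra (35 years) before Greco (39 years) before Reyes and Ferreira (42 years).
Among Johansson and Halvorsen, by date of consecration or institution (later first): Johansson (26 Jul 2000) before Halvorsen (16 Jul 1992).
Among Reyes and Ferreira, by date of consecration or institution (later first): Reyes (7 Oct 2004) before Ferreira (5 Jul 2004).
Order: Abara, Johansson, Halvorsen, Bianchi, Lindqvist, Ibarra, Greco, Reyes, Ferreira.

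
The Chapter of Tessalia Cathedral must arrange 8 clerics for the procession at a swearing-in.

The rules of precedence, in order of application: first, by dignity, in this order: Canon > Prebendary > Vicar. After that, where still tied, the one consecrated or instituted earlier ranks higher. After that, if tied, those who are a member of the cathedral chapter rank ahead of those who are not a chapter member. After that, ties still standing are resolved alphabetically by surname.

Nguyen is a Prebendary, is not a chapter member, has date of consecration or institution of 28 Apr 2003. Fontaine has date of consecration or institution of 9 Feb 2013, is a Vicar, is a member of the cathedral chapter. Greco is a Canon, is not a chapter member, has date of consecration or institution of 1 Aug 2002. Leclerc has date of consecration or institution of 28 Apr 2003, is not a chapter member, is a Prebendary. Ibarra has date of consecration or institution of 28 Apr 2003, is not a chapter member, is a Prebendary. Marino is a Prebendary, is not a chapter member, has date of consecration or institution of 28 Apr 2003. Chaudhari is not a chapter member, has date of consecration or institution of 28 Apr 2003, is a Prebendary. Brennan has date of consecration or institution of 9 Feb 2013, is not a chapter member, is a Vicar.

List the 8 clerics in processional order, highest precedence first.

Greco, Chaudhari, Ibarra, Leclerc, Marino, Nguyen, Fontaine, Brennan

By dignity: Greco (Canon); then Chaudhari, Ibarra, Leclerc, Marino and Nguyen (Prebendary); then Fontaine and Brennan (Vicar).
Chaudhari, Ibarra, Leclerc, Marino and Nguyen all have date of consecration or institution 28 Apr 2003, so the next rule applies.
Chaudhari, Ibarra, Leclerc, Marino and Nguyen are each not a chapter member, so the next rule applies.
Among Chaudhari, Ibarra, Leclerc, Marino and Nguyen, alphabetically by surname: Chaudhari before Ibarra before Leclerc before Marino before Nguyen.
Fontaine and Brennan both have date of consecration or institution 9 Feb 2013, so the next rule applies.
Among Fontaine and Brennan, a member of the cathedral chapter before not a chapter member: Fontaine (a member of the cathedral chapter) before Brennan (not a chapter member).
Full order: Greco, Chaudhari, Ibarra, Leclerc, Marino, Nguyen, Fontaine, Brennan.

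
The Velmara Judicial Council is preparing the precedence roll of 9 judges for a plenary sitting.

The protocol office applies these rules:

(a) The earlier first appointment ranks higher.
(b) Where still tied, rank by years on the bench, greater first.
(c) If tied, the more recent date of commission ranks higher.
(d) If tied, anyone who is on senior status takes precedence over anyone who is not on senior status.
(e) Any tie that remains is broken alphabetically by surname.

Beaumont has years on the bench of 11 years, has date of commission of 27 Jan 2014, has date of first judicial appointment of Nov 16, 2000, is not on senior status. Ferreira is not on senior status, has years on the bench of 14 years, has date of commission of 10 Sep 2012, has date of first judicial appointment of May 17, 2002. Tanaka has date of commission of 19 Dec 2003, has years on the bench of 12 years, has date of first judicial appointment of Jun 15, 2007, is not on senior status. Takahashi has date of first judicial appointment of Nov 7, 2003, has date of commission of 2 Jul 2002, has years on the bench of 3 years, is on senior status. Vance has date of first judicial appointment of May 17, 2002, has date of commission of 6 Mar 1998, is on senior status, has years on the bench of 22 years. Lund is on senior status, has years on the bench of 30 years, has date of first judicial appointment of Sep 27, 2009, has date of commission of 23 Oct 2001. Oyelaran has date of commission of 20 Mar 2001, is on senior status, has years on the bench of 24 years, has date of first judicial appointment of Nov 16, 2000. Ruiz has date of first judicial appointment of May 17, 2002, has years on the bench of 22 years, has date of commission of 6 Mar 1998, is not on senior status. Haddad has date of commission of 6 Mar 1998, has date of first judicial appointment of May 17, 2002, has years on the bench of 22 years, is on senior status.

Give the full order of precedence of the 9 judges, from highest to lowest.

Oyelaran, Beaumont, Haddad, Vance, Ruiz, Ferreira, Takahashi, Tanaka, Lund

By date of first judicial appointment (earlier first): Oyelaran and Beaumont (both Nov 16, 2000); then Haddad, Vance, Ruiz and Ferreira (each May 17, 2002); then Takahashi (Nov 7, 2003); then Tanaka (Jun 15, 2007); then Lund (Sep 27, 2009).
Among Oyelaran and Beaumont, by years on the bench (higher first): Oyelaran (24 years) before Beaumont (11 years).
Among Haddad, Vance, Ruiz and Ferreira, by years on the bench (higher first): Haddad, Vance and Ruiz (22 years) before Ferreira (14 years).
Haddad, Vance and Ruiz all have date of commission 6 Mar 1998, so the next rule applies.
Among Haddad, Vance and Ruiz, on senior status before not on senior status: Haddad and Vance (on senior status) before Ruiz (not on senior status).
Among Haddad and Vance, alphabetically by surname: Haddad before Vance.
Full order: Oyelaran, Beaumont, Haddad, Vance, Ruiz, Ferreira, Takahashi, Tanaka, Lund.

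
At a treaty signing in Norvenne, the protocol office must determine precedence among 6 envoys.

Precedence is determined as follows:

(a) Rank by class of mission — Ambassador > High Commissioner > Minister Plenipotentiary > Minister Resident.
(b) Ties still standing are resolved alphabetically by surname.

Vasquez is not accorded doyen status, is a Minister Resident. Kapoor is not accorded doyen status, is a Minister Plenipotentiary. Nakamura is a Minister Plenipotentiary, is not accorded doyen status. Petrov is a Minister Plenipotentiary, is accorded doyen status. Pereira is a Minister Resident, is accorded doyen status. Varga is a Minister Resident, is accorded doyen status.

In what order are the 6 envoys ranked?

By class of mission: Kapoor, Nakamura and Petrov (Minister Plenipotentiary); then Pereira, Varga and Vasquez (Minister Resident).
Among Kapoor, Nakamura and Petrov, alphabetically by surname: Kapoor before Nakamura before Petrov.
Among Pereira, Varga and Vasquez, alphabetically by surname: Pereira before Varga before Vasquez.
Full order: Kapoor, Nakamura, Petrov, Pereira, Varga, Vasquez.

Kapoor, Nakamura, Petrov, Pereira, Varga, Vasquez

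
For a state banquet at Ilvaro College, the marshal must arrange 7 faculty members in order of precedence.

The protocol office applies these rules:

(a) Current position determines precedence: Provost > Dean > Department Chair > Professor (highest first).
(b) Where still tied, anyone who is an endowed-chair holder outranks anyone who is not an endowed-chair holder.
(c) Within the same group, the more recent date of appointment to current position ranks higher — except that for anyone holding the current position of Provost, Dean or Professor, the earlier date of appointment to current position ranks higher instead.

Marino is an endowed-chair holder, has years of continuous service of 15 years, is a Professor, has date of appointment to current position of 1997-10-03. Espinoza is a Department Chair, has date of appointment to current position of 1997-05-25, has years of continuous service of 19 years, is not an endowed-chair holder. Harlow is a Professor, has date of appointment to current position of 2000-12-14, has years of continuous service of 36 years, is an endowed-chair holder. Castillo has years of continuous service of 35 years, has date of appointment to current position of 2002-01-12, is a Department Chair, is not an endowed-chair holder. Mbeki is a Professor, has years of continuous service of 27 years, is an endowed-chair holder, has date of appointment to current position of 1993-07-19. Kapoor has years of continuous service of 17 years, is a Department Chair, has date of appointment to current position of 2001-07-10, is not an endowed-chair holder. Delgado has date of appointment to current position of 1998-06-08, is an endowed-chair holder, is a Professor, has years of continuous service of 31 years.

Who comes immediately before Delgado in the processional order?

By current position: Castillo, Kapoor and Espinoza (Department Chair); then Mbeki, Marino, Delgado and Harlow (Professor).
Castillo, Kapoor and Espinoza are each not an endowed-chair holder, so the next rule applies.
Among Castillo, Kapoor and Espinoza, by date of appointment to current position (later first): Castillo (2002-01-12) before Kapoor (2001-07-10) before Espinoza (1997-05-25).
Mbeki, Marino, Delgado and Harlow are each an endowed-chair holder, so the next rule applies.
Among Mbeki, Marino, Delgado and Harlow, by date of appointment to current position (earlier first) (reversed rule for this group): Mbeki (1993-07-19) before Marino (1997-10-03) before Delgado (1998-06-08) before Harlow (2000-12-14).
Order: Castillo, Kapoor, Espinoza, Mbeki, Marino, Delgado, Harlow.

Marino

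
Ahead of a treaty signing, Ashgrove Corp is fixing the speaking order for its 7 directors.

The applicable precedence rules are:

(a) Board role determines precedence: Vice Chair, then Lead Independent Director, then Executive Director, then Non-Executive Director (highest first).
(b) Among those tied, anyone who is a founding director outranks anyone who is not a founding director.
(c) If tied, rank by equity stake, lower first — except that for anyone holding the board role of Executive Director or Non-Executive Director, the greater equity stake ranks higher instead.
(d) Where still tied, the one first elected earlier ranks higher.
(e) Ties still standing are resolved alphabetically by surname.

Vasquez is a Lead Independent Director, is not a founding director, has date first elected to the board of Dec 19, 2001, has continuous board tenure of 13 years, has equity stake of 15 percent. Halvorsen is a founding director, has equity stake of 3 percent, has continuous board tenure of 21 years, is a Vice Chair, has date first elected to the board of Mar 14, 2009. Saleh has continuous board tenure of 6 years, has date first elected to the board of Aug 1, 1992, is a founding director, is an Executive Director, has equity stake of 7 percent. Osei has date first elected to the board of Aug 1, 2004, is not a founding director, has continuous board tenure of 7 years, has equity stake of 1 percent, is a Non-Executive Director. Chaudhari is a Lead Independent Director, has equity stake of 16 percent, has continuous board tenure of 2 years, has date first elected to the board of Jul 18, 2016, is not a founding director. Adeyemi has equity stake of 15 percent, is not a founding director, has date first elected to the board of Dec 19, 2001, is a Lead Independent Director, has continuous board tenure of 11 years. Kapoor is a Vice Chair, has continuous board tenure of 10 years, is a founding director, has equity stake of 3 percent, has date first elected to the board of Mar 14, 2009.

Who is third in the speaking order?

By board role: Halvorsen and Kapoor (Vice Chair); then Adeyemi, Vasquez and Chaudhari (Lead Independent Director); then Saleh (Executive Director); then Osei (Non-Executive Director).
Halvorsen and Kapoor are each a founding director, so the next rule applies.
Halvorsen and Kapoor both have equity stake 3 percent, so the next rule applies.
Halvorsen and Kapoor both have date first elected to the board Mar 14, 2009, so the next rule applies.
Among Halvorsen and Kapoor, alphabetically by surname: Halvorsen before Kapoor.
Adeyemi, Vasquez and Chaudhari are each not a founding director, so the next rule applies.
Among Adeyemi, Vasquez and Chaudhari, by equity stake (lower first): Adeyemi and Vasquez (15 percent) before Chaudhari (16 percent).
Adeyemi and Vasquez both have date first elected to the board Dec 19, 2001, so the next rule applies.
Among Adeyemi and Vasquez, alphabetically by surname: Adeyemi before Vasquez.
Order: Halvorsen, Kapoor, Adeyemi, Vasquez, Chaudhari, Saleh, Osei.

Adeyemi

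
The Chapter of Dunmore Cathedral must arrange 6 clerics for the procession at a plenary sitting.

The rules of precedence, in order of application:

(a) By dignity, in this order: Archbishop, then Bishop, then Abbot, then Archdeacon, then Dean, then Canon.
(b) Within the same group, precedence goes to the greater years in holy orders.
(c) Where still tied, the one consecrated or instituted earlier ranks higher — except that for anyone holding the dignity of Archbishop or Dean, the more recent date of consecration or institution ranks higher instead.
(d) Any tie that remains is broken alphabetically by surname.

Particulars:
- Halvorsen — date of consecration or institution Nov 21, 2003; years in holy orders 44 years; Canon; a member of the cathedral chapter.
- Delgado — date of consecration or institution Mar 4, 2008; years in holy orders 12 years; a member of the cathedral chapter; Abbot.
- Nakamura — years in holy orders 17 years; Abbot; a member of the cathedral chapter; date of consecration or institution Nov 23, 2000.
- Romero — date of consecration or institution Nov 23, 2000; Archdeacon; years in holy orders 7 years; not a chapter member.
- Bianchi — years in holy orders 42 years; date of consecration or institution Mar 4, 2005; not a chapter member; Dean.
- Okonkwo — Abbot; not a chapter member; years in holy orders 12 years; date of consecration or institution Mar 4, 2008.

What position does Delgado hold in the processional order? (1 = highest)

By dignity: Nakamura, Delgado and Okonkwo (Abbot); then Romero (Archdeacon); then Bianchi (Dean); then Halvorsen (Canon).
Among Nakamura, Delgado and Okonkwo, by years in holy orders (higher first): Nakamura (17 years) before Delgado and Okonkwo (12 years).
Delgado and Okonkwo both have date of consecration or institution Mar 4, 2008, so the next rule applies.
Among Delgado and Okonkwo, alphabetically by surname: Delgado before Okonkwo.
Order: Nakamura, Delgado, Okonkwo, Romero, Bianchi, Halvorsen. So position 2.

2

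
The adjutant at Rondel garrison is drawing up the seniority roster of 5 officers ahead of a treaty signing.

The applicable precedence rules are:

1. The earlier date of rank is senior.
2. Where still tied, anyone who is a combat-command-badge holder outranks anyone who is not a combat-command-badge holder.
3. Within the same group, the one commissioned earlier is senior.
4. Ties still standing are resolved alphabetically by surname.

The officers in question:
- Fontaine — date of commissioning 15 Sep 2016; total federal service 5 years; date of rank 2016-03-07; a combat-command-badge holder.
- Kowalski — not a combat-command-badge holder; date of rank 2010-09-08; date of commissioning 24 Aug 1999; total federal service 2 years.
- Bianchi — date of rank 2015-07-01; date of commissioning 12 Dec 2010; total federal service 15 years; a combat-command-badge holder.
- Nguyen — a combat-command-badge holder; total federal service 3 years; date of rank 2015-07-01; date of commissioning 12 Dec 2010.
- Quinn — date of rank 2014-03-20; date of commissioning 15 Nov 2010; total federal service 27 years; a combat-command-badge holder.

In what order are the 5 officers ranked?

By date of rank (earlier first): Kowalski (2010-09-08); then Quinn (2014-03-20); then Bianchi and Nguyen (both 2015-07-01); then Fontaine (2016-03-07).
Bianchi and Nguyen are each a combat-command-badge holder, so the next rule applies.
Bianchi and Nguyen both have date of commissioning 12 Dec 2010, so the next rule applies.
Among Bianchi and Nguyen, alphabetically by surname: Bianchi before Nguyen.
Full order: Kowalski, Quinn, Bianchi, Nguyen, Fontaine.

Kowalski, Quinn, Bianchi, Nguyen, Fontaine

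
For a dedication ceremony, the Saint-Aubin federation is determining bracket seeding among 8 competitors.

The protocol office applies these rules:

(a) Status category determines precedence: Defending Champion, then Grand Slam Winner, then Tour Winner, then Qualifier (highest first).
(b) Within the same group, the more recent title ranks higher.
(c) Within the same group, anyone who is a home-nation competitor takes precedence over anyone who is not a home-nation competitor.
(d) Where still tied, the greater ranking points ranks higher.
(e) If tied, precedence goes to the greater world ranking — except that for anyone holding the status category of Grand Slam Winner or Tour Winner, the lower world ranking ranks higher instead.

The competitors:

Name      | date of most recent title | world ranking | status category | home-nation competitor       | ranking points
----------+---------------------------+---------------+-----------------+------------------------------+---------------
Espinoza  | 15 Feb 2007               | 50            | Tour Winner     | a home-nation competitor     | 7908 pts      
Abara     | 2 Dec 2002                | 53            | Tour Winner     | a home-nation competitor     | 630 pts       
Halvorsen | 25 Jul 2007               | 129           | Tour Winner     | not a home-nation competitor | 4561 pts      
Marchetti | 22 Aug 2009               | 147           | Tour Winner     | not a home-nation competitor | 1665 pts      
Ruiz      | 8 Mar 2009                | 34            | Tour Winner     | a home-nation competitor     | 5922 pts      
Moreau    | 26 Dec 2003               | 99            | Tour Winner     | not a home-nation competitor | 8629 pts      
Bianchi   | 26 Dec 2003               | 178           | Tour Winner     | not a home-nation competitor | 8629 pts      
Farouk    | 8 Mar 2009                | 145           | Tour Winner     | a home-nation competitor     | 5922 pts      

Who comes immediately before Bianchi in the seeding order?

Moreau

By status category: Marchetti, Ruiz, Farouk, Halvorsen, Espinoza, Moreau, Bianchi and Abara (Tour Winner).
Among Marchetti, Ruiz, Farouk, Halvorsen, Espinoza, Moreau, Bianchi and Abara, by date of most recent title (later first): Marchetti (22 Aug 2009) before Ruiz and Farouk (8 Mar 2009) before Halvorsen (25 Jul 2007) before Espinoza (15 Feb 2007) before Moreau and Bianchi (26 Dec 2003) before Abara (2 Dec 2002).
Ruiz and Farouk are each a home-nation competitor, so the next rule applies.
Ruiz and Farouk both have ranking points 5922 pts, so the next rule applies.
Among Ruiz and Farouk, by world ranking (lower first) (reversed rule for this group): Ruiz (34) before Farouk (145).
Moreau and Bianchi are each not a home-nation competitor, so the next rule applies.
Moreau and Bianchi both have ranking points 8629 pts, so the next rule applies.
Among Moreau and Bianchi, by world ranking (lower first) (reversed rule for this group): Moreau (99) before Bianchi (178).
Order: Marchetti, Ruiz, Farouk, Halvorsen, Espinoza, Moreau, Bianchi, Abara.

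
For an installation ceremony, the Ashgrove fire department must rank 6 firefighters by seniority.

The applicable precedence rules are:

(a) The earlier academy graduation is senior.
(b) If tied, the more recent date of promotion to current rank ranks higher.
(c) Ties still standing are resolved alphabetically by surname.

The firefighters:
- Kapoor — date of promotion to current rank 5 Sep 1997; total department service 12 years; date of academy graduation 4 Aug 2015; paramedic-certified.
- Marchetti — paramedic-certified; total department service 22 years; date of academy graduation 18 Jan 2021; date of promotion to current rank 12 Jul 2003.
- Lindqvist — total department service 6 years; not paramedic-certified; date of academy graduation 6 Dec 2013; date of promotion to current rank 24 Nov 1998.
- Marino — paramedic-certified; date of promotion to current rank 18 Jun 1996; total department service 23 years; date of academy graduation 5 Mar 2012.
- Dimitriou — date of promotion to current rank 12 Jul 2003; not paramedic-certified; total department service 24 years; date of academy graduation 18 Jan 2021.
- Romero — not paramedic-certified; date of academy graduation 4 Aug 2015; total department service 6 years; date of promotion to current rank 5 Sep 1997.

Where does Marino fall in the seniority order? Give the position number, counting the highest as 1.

By date of academy graduation (earlier first): Marino (5 Mar 2012); then Lindqvist (6 Dec 2013); then Kapoor and Romero (both 4 Aug 2015); then Dimitriou and Marchetti (both 18 Jan 2021).
Kapoor and Romero both have date of promotion to current rank 5 Sep 1997, so the next rule applies.
Among Kapoor and Romero, alphabetically by surname: Kapoor before Romero.
Dimitriou and Marchetti both have date of promotion to current rank 12 Jul 2003, so the next rule applies.
Among Dimitriou and Marchetti, alphabetically by surname: Dimitriou before Marchetti.
Order: Marino, Lindqvist, Kapoor, Romero, Dimitriou, Marchetti. So position 1.

1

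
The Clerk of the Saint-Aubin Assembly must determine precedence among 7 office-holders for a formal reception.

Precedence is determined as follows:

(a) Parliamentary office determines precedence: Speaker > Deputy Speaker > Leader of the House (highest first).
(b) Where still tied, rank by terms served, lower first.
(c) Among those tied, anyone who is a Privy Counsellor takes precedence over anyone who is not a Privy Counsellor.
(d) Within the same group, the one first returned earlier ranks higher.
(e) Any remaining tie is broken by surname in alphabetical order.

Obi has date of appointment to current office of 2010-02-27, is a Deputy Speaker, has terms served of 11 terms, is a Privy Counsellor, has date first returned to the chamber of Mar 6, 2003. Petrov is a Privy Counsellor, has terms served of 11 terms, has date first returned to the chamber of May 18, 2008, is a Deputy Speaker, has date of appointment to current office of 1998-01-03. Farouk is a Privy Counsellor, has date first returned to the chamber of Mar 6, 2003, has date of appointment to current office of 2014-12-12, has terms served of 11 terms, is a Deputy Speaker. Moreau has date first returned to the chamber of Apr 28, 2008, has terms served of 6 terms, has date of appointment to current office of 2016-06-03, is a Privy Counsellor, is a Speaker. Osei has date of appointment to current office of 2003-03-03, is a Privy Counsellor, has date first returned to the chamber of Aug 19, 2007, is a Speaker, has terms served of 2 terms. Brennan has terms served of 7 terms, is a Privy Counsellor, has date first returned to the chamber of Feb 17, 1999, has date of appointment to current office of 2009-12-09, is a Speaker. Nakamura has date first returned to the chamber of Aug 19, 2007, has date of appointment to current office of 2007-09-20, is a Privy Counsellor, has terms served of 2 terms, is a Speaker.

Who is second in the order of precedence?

By parliamentary office: Nakamura, Osei, Moreau and Brennan (Speaker); then Farouk, Obi and Petrov (Deputy Speaker).
Among Nakamura, Osei, Moreau and Brennan, by terms served (lower first): Nakamura and Osei (2 terms) before Moreau (6 terms) before Brennan (7 terms).
Nakamura and Osei are each a Privy Counsellor, so the next rule applies.
Nakamura and Osei both have date first returned to the chamber Aug 19, 2007, so the next rule applies.
Among Nakamura and Osei, alphabetically by surname: Nakamura before Osei.
Farouk, Obi and Petrov all have terms served 11 terms, so the next rule applies.
Farouk, Obi and Petrov are each a Privy Counsellor, so the next rule applies.
Among Farouk, Obi and Petrov, by date first returned to the chamber (earlier first): Farouk and Obi (Mar 6, 2003) before Petrov (May 18, 2008).
Among Farouk and Obi, alphabetically by surname: Farouk before Obi.
Order: Nakamura, Osei, Moreau, Brennan, Farouk, Obi, Petrov.

Osei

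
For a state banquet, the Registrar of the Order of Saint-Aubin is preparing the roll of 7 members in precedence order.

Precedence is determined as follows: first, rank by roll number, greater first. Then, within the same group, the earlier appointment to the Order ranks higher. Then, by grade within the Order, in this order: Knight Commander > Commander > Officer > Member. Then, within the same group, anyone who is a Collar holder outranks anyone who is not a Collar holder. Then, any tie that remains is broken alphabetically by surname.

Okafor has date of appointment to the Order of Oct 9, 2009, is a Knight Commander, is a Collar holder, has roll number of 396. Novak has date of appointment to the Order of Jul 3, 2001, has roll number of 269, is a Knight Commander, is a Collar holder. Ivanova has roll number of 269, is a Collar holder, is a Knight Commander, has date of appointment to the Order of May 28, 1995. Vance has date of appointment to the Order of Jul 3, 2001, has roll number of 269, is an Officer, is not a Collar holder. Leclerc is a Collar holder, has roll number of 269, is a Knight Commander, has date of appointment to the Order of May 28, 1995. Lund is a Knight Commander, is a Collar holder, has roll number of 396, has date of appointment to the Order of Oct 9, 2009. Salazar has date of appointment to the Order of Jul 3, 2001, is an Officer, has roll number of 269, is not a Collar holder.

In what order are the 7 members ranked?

By roll number (higher first): Lund and Okafor (both 396); then Ivanova, Leclerc, Novak, Salazar and Vance (each 269).
Lund and Okafor both have date of appointment to the Order Oct 9, 2009, so the next rule applies.
Lund and Okafor are each Knight Commander, so the next rule applies.
Lund and Okafor are each a Collar holder, so the next rule applies.
Among Lund and Okafor, alphabetically by surname: Lund before Okafor.
Among Ivanova, Leclerc, Novak, Salazar and Vance, by date of appointment to the Order (earlier first): Ivanova and Leclerc (May 28, 1995) before Novak, Salazar and Vance (Jul 3, 2001).
Ivanova and Leclerc are each Knight Commander, so the next rule applies.
Ivanova and Leclerc are each a Collar holder, so the next rule applies.
Among Ivanova and Leclerc, alphabetically by surname: Ivanova before Leclerc.
Among Novak, Salazar and Vance, by grade within the Order: Novak (Knight Commander) before Salazar and Vance (Officer).
Salazar and Vance are each not a Collar holder, so the next rule applies.
Among Salazar and Vance, alphabetically by surname: Salazar before Vance.
Full order: Lund, Okafor, Ivanova, Leclerc, Novak, Salazar, Vance.

Lund, Okafor, Ivanova, Leclerc, Novak, Salazar, Vance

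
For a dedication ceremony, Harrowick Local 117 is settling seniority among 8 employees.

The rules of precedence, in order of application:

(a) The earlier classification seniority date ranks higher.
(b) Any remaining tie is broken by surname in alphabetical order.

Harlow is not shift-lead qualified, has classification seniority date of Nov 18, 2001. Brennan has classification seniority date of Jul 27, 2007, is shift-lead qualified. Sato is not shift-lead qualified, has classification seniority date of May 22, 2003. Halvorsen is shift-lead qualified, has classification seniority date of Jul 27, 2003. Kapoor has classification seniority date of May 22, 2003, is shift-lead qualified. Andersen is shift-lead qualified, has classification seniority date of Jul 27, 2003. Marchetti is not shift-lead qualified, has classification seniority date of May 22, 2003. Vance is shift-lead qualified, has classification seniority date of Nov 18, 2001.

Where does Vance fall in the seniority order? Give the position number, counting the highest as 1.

2

By classification seniority date (earlier first): Harlow and Vance (both Nov 18, 2001); then Kapoor, Marchetti and Sato (each May 22, 2003); then Andersen and Halvorsen (both Jul 27, 2003); then Brennan (Jul 27, 2007).
Among Harlow and Vance, alphabetically by surname: Harlow before Vance.
Among Kapoor, Marchetti and Sato, alphabetically by surname: Kapoor before Marchetti before Sato.
Among Andersen and Halvorsen, alphabetically by surname: Andersen before Halvorsen.
Order: Harlow, Vance, Kapoor, Marchetti, Sato, Andersen, Halvorsen, Brennan. So position 2.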